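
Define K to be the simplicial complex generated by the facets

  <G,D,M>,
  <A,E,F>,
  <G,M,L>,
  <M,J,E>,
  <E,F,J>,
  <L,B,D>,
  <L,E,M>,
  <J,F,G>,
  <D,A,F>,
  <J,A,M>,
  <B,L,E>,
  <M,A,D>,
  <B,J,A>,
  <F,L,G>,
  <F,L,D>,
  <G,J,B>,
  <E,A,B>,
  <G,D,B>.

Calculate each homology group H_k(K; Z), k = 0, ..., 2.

H_0 = Z,  H_1 = Z ⊕ Z/2Z,  H_2 = 0.

Fix the vertex order A < B < D < E < F < G < J < L < M and write every simplex with vertices in increasing order. Then dim K = 2 and the simplices of K are:

  0-simplices (9): A, B, D, E, F, G, J, L, M
  1-simplices (27): AB, AD, AE, AF, AJ, AM, BD, BE, BG, BJ, BL, DF, DG, DL, DM, EF, EJ, EL, EM, FG, FJ, FL, GJ, GL, GM, JM, LM
  2-simplices (18): ABE, ABJ, ADF, ADM, AEF, AJM, BDG, BDL, BEL, BGJ, DFL, DGM, EFJ, EJM, ELM, FGJ, FGL, GLM

so the chain groups are C_0 ≅ Z^9, C_1 ≅ Z^27, C_2 ≅ Z^18.

The boundary map ∂_1: C_1 → C_0 sends each edge [p,q] (with p < q) to q − p. For instance
  ∂DF = F − D.
The resulting 9×27 matrix has rank 8, and its Smith normal form has invariant factors (1,1,1,1,1,1,1,1).

Boundary ∂_2: C_2 → C_1 sends each 2-simplex [p,q,r] to [q,r] − [p,r] + [p,q]. For instance
  ∂BEL = EL − BL + BE,
  ∂ABJ = BJ − AJ + AB.
This gives a 27×18 integer matrix of rank 18; reducing to Smith normal form yields diagonal entries (1,1,1,1,1,1,1,1,1,1,1,1,1,1,1,1,1,2).

Reading off H_k = ker ∂_k / im ∂_{k+1}:

  H_0: rank C_0 − rank ∂_1 = 9 − 8 = 1, and the invariant factors of ∂_1 are all 1, so H_0 = Z.
  H_1: rank ker ∂_1 − rank ∂_2 = (27 − 8) − 18 = 1, and ∂_2 has invariant factor 2 > 1, so H_1 = Z ⊕ Z/2Z.
  H_2: rank ker ∂_2 − rank ∂_3 = (18 − 18) − 0 = 0, and there is no ∂_3, so H_2 = 0.

As a check, the Euler characteristic is 9 − 27 + 18 = 0, which agrees with 1 − 1 + 0 = 0.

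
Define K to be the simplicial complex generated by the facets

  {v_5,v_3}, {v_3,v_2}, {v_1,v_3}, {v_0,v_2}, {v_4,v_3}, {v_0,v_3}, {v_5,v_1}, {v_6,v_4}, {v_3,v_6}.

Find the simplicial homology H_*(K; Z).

H_0 = Z,  H_1 = Z^3.

Fix the vertex order v_0 < v_1 < v_2 < v_3 < v_4 < v_5 < v_6 and write every simplex with vertices in increasing order. Then dim K = 1 and the simplices of K are:

  0-simplices (7): [v_0], [v_1], [v_2], [v_3], [v_4], [v_5], [v_6]
  1-simplices (9): [v_0,v_2], [v_0,v_3], [v_1,v_3], [v_1,v_5], [v_2,v_3], [v_3,v_4], [v_3,v_5], [v_3,v_6], [v_4,v_6]

Hence C_0 ≅ Z^7, C_1 ≅ Z^9.

Boundary ∂_1: C_1 → C_0 sends each edge [p,q] (with p < q) to q − p.
This gives a 7×9 integer matrix of rank 6; reducing to Smith normal form yields diagonal entries (1,1,1,1,1,1).

From H_k ≅ ker(∂_k) / im(∂_{k+1}) we obtain:

  H_0: rank C_0 − rank ∂_1 = 7 − 6 = 1, and the invariant factors of ∂_1 are all 1, so H_0 ≅ Z.
  H_1: rank ker ∂_1 − rank ∂_2 = (9 − 6) − 0 = 3, and there is no ∂_2, so H_1 ≅ Z^3.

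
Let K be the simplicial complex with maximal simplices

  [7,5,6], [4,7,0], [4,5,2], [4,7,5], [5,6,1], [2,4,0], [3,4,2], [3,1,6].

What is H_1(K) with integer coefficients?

H_1 = Z.

We work with the vertex ordering 0 < 1 < 2 < 3 < 4 < 5 < 6 < 7. The simplices of K, each written with vertices in increasing order, are:

  0-simplices (8): [0], [1], [2], [3], [4], [5], [6], [7]
  1-simplices (16): [0,2], [0,4], [0,7], [1,3], [1,5], [1,6], [2,3], [2,4], [2,5], [3,4], [3,6], [4,5], [4,7], [5,6], [5,7], [6,7]
  2-simplices (8): [0,2,4], [0,4,7], [1,3,6], [1,5,6], [2,3,4], [2,4,5], [4,5,7], [5,6,7]

giving chain groups C_0 ≅ Z^8, C_1 ≅ Z^16, C_2 ≅ Z^8.

The boundary map ∂_1: C_1 → C_0 is given by ∂[p,q] = [q] − [p]. For instance
  ∂[1,5] = [5] − [1].
This gives a 8×16 integer matrix of rank 7; reducing to Smith normal form yields diagonal entries (1,1,1,1,1,1,1).

The boundary map ∂_2: C_2 → C_1 acts by ∂[p,q,r] = [q,r] − [p,r] + [p,q]. For instance
  ∂[0,4,7] = [4,7] − [0,7] + [0,4],
  ∂[1,3,6] = [3,6] − [1,6] + [1,3].
The 16×8 boundary matrix has rank 8 and Smith normal form diag(1,1,1,1,1,1,1,1).

Now H_k = ker ∂_k / im ∂_{k+1}, so:

  H_1: rank ker ∂_1 − rank ∂_2 = (16 − 7) − 8 = 1, and the invariant factors of ∂_2 are all 1, so H_1 = Z.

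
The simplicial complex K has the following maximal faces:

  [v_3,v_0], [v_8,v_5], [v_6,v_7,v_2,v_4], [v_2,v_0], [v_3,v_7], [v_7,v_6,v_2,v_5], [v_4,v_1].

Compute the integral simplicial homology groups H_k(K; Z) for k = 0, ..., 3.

Order the vertices as v_0 < v_1 < v_2 < v_3 < v_4 < v_5 < v_6 < v_7 < v_8. Listing each simplex with vertices in this order, K has dimension 3 with simplices:

  0-simplices (9): [v_0], [v_1], [v_2], [v_3], [v_4], [v_5], [v_6], [v_7], [v_8]
  1-simplices (14): [v_0,v_2], [v_0,v_3], [v_1,v_4], [v_2,v_4], [v_2,v_5], [v_2,v_6], [v_2,v_7], [v_3,v_7], [v_4,v_6], [v_4,v_7], [v_5,v_6], [v_5,v_7], [v_5,v_8], [v_6,v_7]
  2-simplices (7): [v_2,v_4,v_6], [v_2,v_4,v_7], [v_2,v_5,v_6], [v_2,v_5,v_7], [v_2,v_6,v_7], [v_4,v_6,v_7], [v_5,v_6,v_7]
  3-simplices (2): [v_2,v_4,v_6,v_7], [v_2,v_5,v_6,v_7]

Hence C_0 ≅ Z^9, C_1 ≅ Z^14, C_2 ≅ Z^7, C_3 ≅ Z^2.

∂_1: C_1 → C_0 is given by ∂[p,q] = [q] − [p]. For instance
  ∂[v_2,v_6] = [v_6] − [v_2].
The resulting 9×14 matrix has rank 8, and its Smith normal form has invariant factors (1,1,1,1,1,1,1,1).

The boundary map ∂_2: C_2 → C_1 sends each 2-simplex [p,q,r] to [q,r] − [p,r] + [p,q]. For instance
  ∂[v_2,v_5,v_6] = [v_5,v_6] − [v_2,v_6] + [v_2,v_5],
  ∂[v_2,v_4,v_7] = [v_4,v_7] − [v_2,v_7] + [v_2,v_4].
This gives a 14×7 integer matrix of rank 5; reducing to Smith normal form yields diagonal entries (1,1,1,1,1).

∂_3: C_3 → C_2 sends each 3-simplex σ to the alternating sum Σ_i (−1)^i (σ with its i-th vertex removed). For instance
  ∂[v_2,v_4,v_6,v_7] = [v_4,v_6,v_7] − [v_2,v_6,v_7] + [v_2,v_4,v_7] − [v_2,v_4,v_6],
  ∂[v_2,v_5,v_6,v_7] = [v_5,v_6,v_7] − [v_2,v_6,v_7] + [v_2,v_5,v_7] − [v_2,v_5,v_6].
This gives a 7×2 integer matrix of rank 2; reducing to Smith normal form yields diagonal entries (1,1).

From H_k ≅ ker(∂_k) / im(∂_{k+1}) we obtain:

  H_0: rank C_0 − rank ∂_1 = 9 − 8 = 1, and the invariant factors of ∂_1 are all 1, so H_0 ≅ Z.
  H_1: rank ker ∂_1 − rank ∂_2 = (14 − 8) − 5 = 1, and the invariant factors of ∂_2 are all 1, so H_1 ≅ Z.
  H_2: rank ker ∂_2 − rank ∂_3 = (7 − 5) − 2 = 0, and the invariant factors of ∂_3 are all 1, so H_2 ≅ 0.
  H_3: rank ker ∂_3 − rank ∂_4 = (2 − 2) − 0 = 0, and there is no ∂_4, so H_3 ≅ 0.

H_0 = Z,  H_1 = Z,  H_2 = 0,  H_3 = 0.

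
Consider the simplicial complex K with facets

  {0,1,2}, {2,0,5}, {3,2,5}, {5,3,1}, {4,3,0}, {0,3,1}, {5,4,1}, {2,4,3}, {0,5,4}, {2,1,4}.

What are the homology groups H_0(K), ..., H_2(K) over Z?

H_0 = Z,  H_1 = Z/2,  H_2 = 0.

Fix the vertex order 0 < 1 < 2 < 3 < 4 < 5 and write every simplex with vertices in increasing order. Then dim K = 2 and the simplices of K are:

  0-simplices (6): [0], [1], [2], [3], [4], [5]
  1-simplices (15): [0,1], [0,2], [0,3], [0,4], [0,5], [1,2], [1,3], [1,4], [1,5], [2,3], [2,4], [2,5], [3,4], [3,5], [4,5]
  2-simplices (10): [0,1,2], [0,1,3], [0,2,5], [0,3,4], [0,4,5], [1,2,4], [1,3,5], [1,4,5], [2,3,4], [2,3,5]

Hence C_0 ≅ Z^6, C_1 ≅ Z^15, C_2 ≅ Z^10.

Boundary ∂_1: C_1 → C_0 sends each edge [p,q] (with p < q) to q − p. For instance
  ∂[2,4] = [4] − [2].
The resulting 6×15 matrix has rank 5, and its Smith normal form has invariant factors (1,1,1,1,1).

Boundary ∂_2: C_2 → C_1 acts by ∂[p,q,r] = [q,r] − [p,r] + [p,q]. For instance
  ∂[0,1,3] = [1,3] − [0,3] + [0,1],
  ∂[0,2,5] = [2,5] − [0,5] + [0,2].
The 15×10 boundary matrix has rank 10 and Smith normal form diag(1,1,1,1,1,1,1,1,1,2).

Now H_k = ker ∂_k / im ∂_{k+1}, so:

  H_0: rank C_0 − rank ∂_1 = 6 − 5 = 1, and the invariant factors of ∂_1 are all 1, so H_0 ≅ Z.
  H_1: rank ker ∂_1 − rank ∂_2 = (15 − 5) − 10 = 0, and ∂_2 has invariant factor 2 > 1, so H_1 ≅ Z/2.
  H_2: rank ker ∂_2 − rank ∂_3 = (10 − 10) − 0 = 0, and there is no ∂_3, so H_2 ≅ 0.

(K is a triangulation of the real projective plane RP^2.)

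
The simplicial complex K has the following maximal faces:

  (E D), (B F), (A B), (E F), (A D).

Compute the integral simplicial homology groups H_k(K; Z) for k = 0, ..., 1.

H_0 = Z,  H_1 = Z.

K has 5 vertices, 5 edges.
rank ∂_0 = 0, rank ∂_1 = 4 ⇒ b_0 = 5 − 0 − 4 = 1; all invariant factors of ∂_1 are 1 so no torsion. So H_0 ≅ Z.
rank ∂_1 = 4, rank ∂_2 = 0 ⇒ b_1 = 5 − 4 − 0 = 1. So H_1 ≅ Z.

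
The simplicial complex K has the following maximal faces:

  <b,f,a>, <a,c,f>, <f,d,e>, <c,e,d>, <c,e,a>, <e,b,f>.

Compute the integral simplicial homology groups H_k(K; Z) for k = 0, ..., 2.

H_0 ≅ Z,  H_1 ≅ Z,  H_2 = 0.

Fix the vertex order a < b < c < d < e < f and write every simplex with vertices in increasing order. Then dim K = 2 and the simplices of K are:

  0-simplices (6): a, b, c, d, e, f
  1-simplices (12): ab, ac, ae, af, be, bf, cd, ce, cf, de, df, ef
  2-simplices (6): abf, ace, acf, bef, cde, def

so the chain groups are C_0 ≅ Z^6, C_1 ≅ Z^12, C_2 ≅ Z^6.

The boundary map ∂_1: C_1 → C_0 is given by ∂[p,q] = [q] − [p]. For instance
  ∂de = e − d.
As a 6×12 matrix over Z this has rank 5, with invariant factors (1,1,1,1,1).

Boundary ∂_2: C_2 → C_1 acts by ∂[p,q,r] = [q,r] − [p,r] + [p,q]. For instance
  ∂bef = ef − bf + be,
  ∂abf = bf − af + ab.
This gives a 12×6 integer matrix of rank 6; reducing to Smith normal form yields diagonal entries (1,1,1,1,1,1).

From H_k ≅ ker(∂_k) / im(∂_{k+1}) we obtain:

  H_0: rank C_0 − rank ∂_1 = 6 − 5 = 1, and the invariant factors of ∂_1 are all 1, so H_0 ≅ Z.
  H_1: rank ker ∂_1 − rank ∂_2 = (12 − 5) − 6 = 1, and the invariant factors of ∂_2 are all 1, so H_1 ≅ Z.
  H_2: rank ker ∂_2 − rank ∂_3 = (6 − 6) − 0 = 0, and there is no ∂_3, so H_2 ≅ 0.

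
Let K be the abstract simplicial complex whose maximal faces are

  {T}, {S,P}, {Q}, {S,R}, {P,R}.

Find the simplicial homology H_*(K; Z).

K has 5 vertices, 3 edges.
rank ∂_0 = 0, rank ∂_1 = 2 ⇒ b_0 = 5 − 0 − 2 = 3; all invariant factors of ∂_1 are 1 so no torsion. So H_0 ≅ Z^3.
rank ∂_1 = 2, rank ∂_2 = 0 ⇒ b_1 = 3 − 2 − 0 = 1. So H_1 ≅ Z.

H_0 ≅ Z^3,  H_1 ≅ Z.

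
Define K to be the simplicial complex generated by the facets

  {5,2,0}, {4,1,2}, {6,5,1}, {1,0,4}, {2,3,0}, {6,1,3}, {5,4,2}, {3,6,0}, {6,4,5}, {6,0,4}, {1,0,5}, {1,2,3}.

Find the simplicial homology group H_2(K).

Take the total order 0 < 1 < 2 < 3 < 4 < 5 < 6 on the vertex set. Then K (dimension 2) consists of the simplices:

  0-simplices (7): [0], [1], [2], [3], [4], [5], [6]
  1-simplices (18): [0,1], [0,2], [0,3], [0,4], [0,5], [0,6], [1,2], [1,3], [1,4], [1,5], [1,6], [2,3], [2,4], [2,5], [3,6], [4,5], [4,6], [5,6]
  2-simplices (12): [0,1,4], [0,1,5], [0,2,3], [0,2,5], [0,3,6], [0,4,6], [1,2,3], [1,2,4], [1,3,6], [1,5,6], [2,4,5], [4,5,6]

giving chain groups C_0 ≅ Z^7, C_1 ≅ Z^18, C_2 ≅ Z^12.

Boundary ∂_1: C_1 → C_0 is given by ∂[p,q] = [q] − [p].
The resulting 7×18 matrix has rank 6, and its Smith normal form has invariant factors (1,1,1,1,1,1).

∂_2: C_2 → C_1 acts by ∂[p,q,r] = [q,r] − [p,r] + [p,q]. For instance
  ∂[0,1,5] = [1,5] − [0,5] + [0,1],
  ∂[0,1,4] = [1,4] − [0,4] + [0,1].
This gives a 18×12 integer matrix of rank 12; reducing to Smith normal form yields diagonal entries (1,1,1,1,1,1,1,1,1,1,1,2).

From H_k ≅ ker(∂_k) / im(∂_{k+1}) we obtain:

  H_2: rank ker ∂_2 − rank ∂_3 = (12 − 12) − 0 = 0, and there is no ∂_3, so H_2 ≅ 0.

(K is a triangulation of the real projective plane RP^2.)

H_2 = 0.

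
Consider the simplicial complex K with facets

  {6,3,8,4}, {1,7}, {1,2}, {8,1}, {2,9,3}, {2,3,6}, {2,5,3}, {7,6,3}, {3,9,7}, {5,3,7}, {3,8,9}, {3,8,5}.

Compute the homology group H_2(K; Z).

We work with the vertex ordering 1 < 2 < 3 < 4 < 5 < 6 < 7 < 8 < 9. The simplices of K, each written with vertices in increasing order, are:

  0-simplices (9): [1], [2], [3], [4], [5], [6], [7], [8], [9]
  1-simplices (21): [1,2], [1,7], [1,8], [2,3], [2,5], [2,6], [2,9], [3,4], [3,5], [3,6], [3,7], [3,8], [3,9], [4,6], [4,8], [5,7], [5,8], [6,7], [6,8], [7,9], [8,9]
  2-simplices (12): [2,3,5], [2,3,6], [2,3,9], [3,4,6], [3,4,8], [3,5,7], [3,5,8], [3,6,7], [3,6,8], [3,7,9], [3,8,9], [4,6,8]
  3-simplices (1): [3,4,6,8]

giving chain groups C_0 ≅ Z^9, C_1 ≅ Z^21, C_2 ≅ Z^12, C_3 ≅ Z^1.

The boundary map ∂_1: C_1 → C_0 sends each edge [p,q] (with p < q) to q − p. For instance
  ∂[5,7] = [7] − [5].
The resulting 9×21 matrix has rank 8, and its Smith normal form has invariant factors (1,1,1,1,1,1,1,1).

∂_2: C_2 → C_1 sends each 2-simplex [p,q,r] to [q,r] − [p,r] + [p,q]. For instance
  ∂[3,5,7] = [5,7] − [3,7] + [3,5],
  ∂[3,4,8] = [4,8] − [3,8] + [3,4].
The resulting 21×12 matrix has rank 11, and its Smith normal form has invariant factors (1,1,1,1,1,1,1,1,1,1,1).

∂_3: C_3 → C_2 sends each 3-simplex σ to the alternating sum Σ_i (−1)^i (σ with its i-th vertex removed). For instance
  ∂[3,4,6,8] = [4,6,8] − [3,6,8] + [3,4,8] − [3,4,6].
As a 12×1 matrix over Z this has rank 1, with invariant factors (1).

Now H_k = ker ∂_k / im ∂_{k+1}, so:

  H_2: rank ker ∂_2 − rank ∂_3 = (12 − 11) − 1 = 0, and the invariant factors of ∂_3 are all 1, so H_2 ≅ 0.

H_2 = 0.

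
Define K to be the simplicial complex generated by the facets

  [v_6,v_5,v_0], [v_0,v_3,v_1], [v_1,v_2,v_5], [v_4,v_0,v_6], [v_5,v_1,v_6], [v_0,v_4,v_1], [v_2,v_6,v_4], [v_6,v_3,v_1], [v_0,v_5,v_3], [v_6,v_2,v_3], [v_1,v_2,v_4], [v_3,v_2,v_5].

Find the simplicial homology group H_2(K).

We work with the vertex ordering v_0 < v_1 < v_2 < v_3 < v_4 < v_5 < v_6. The simplices of K, each written with vertices in increasing order, are:

  0-simplices (7): [v_0], [v_1], [v_2], [v_3], [v_4], [v_5], [v_6]
  1-simplices (18): (18 of them)
  2-simplices (12): (12 of them)

so the chain groups are C_0 ≅ Z^7, C_1 ≅ Z^18, C_2 ≅ Z^12.

∂_1: C_1 → C_0 sends each edge [p,q] (with p < q) to q − p.
The 7×18 boundary matrix has rank 6 and Smith normal form diag(1,1,1,1,1,1).

Boundary ∂_2: C_2 → C_1 sends each 2-simplex [p,q,r] to [q,r] − [p,r] + [p,q]. For instance
  ∂[v_2,v_3,v_6] = [v_3,v_6] − [v_2,v_6] + [v_2,v_3],
  ∂[v_1,v_3,v_6] = [v_3,v_6] − [v_1,v_6] + [v_1,v_3].
The 18×12 boundary matrix has rank 12 and Smith normal form diag(1,1,1,1,1,1,1,1,1,1,1,2).

Now H_k = ker ∂_k / im ∂_{k+1}, so:

  H_2: rank ker ∂_2 − rank ∂_3 = (12 − 12) − 0 = 0, and there is no ∂_3, so H_2 ≅ 0.

(K is a triangulation of the real projective plane RP^2.)

H_2 ≅ 0.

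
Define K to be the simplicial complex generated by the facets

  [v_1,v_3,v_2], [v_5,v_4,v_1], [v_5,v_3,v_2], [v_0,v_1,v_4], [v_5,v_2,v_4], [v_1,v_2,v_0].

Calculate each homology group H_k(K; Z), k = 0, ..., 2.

H_0 ≅ Z,  H_1 ≅ Z,  H_2 = 0.

We work with the vertex ordering v_0 < v_1 < v_2 < v_3 < v_4 < v_5. The simplices of K, each written with vertices in increasing order, are:

  0-simplices (6): [v_0], [v_1], [v_2], [v_3], [v_4], [v_5]
  1-simplices (12): [v_0,v_1], [v_0,v_2], [v_0,v_4], [v_1,v_2], [v_1,v_3], [v_1,v_4], [v_1,v_5], [v_2,v_3], [v_2,v_4], [v_2,v_5], [v_3,v_5], [v_4,v_5]
  2-simplices (6): [v_0,v_1,v_2], [v_0,v_1,v_4], [v_1,v_2,v_3], [v_1,v_4,v_5], [v_2,v_3,v_5], [v_2,v_4,v_5]

Hence C_0 ≅ Z^6, C_1 ≅ Z^12, C_2 ≅ Z^6.

∂_1: C_1 → C_0 is given by ∂[p,q] = [q] − [p]. For instance
  ∂[v_2,v_3] = [v_3] − [v_2].
This gives a 6×12 integer matrix of rank 5; reducing to Smith normal form yields diagonal entries (1,1,1,1,1).

The boundary map ∂_2: C_2 → C_1 sends each 2-simplex [p,q,r] to [q,r] − [p,r] + [p,q]. For instance
  ∂[v_2,v_4,v_5] = [v_4,v_5] − [v_2,v_5] + [v_2,v_4],
  ∂[v_0,v_1,v_4] = [v_1,v_4] − [v_0,v_4] + [v_0,v_1].
The resulting 12×6 matrix has rank 6, and its Smith normal form has invariant factors (1,1,1,1,1,1).

From H_k ≅ ker(∂_k) / im(∂_{k+1}) we obtain:

  H_0: rank C_0 − rank ∂_1 = 6 − 5 = 1, and the invariant factors of ∂_1 are all 1, so H_0 = Z.
  H_1: rank ker ∂_1 − rank ∂_2 = (12 − 5) − 6 = 1, and the invariant factors of ∂_2 are all 1, so H_1 = Z.
  H_2: rank ker ∂_2 − rank ∂_3 = (6 − 6) − 0 = 0, and there is no ∂_3, so H_2 = 0.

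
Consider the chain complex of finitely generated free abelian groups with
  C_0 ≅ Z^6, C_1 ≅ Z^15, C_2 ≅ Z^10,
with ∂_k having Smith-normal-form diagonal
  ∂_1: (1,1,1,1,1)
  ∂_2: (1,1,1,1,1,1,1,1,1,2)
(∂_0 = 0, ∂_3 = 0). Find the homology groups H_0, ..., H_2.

H_0 = Z,  H_1 = Z/2Z,  H_2 = 0.

H_0: b_0 = 6 − 0 − 5 = 1; torsion from ∂_1 factors > 1: none. So H_0 = Z.
H_1: b_1 = 15 − 5 − 10 = 0; torsion from ∂_2 factors > 1: [2]. So H_1 = Z/2Z.
H_2: b_2 = 10 − 10 − 0 = 0; torsion from ∂_3 factors > 1: none. So H_2 = 0.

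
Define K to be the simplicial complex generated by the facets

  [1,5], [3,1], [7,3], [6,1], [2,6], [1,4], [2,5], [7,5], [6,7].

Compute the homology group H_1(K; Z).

H_1 ≅ Z^3.

K has 7 vertices, 9 edges.
rank ∂_1 = 6, rank ∂_2 = 0 ⇒ b_1 = 9 − 6 − 0 = 3. So H_1 ≅ Z^3.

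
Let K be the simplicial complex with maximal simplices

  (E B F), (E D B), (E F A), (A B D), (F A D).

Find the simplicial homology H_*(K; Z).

H_0 = Z,  H_1 = Z,  H_2 = 0.

Order the vertices as A < B < D < E < F. Listing each simplex with vertices in this order, K has dimension 2 with simplices:

  0-simplices (5): A, B, D, E, F
  1-simplices (10): AB, AD, AE, AF, BD, BE, BF, DE, DF, EF
  2-simplices (5): ABD, ADF, AEF, BDE, BEF

Hence C_0 ≅ Z^5, C_1 ≅ Z^10, C_2 ≅ Z^5.

Boundary ∂_1: C_1 → C_0 maps an edge to its endpoints' difference, ∂[p,q] = q − p.
The 5×10 boundary matrix has rank 4 and Smith normal form diag(1,1,1,1).

Boundary ∂_2: C_2 → C_1 acts by ∂[p,q,r] = [q,r] − [p,r] + [p,q]. For instance
  ∂ABD = BD − AD + AB,
  ∂BEF = EF − BF + BE.
This gives a 10×5 integer matrix of rank 5; reducing to Smith normal form yields diagonal entries (1,1,1,1,1).

Computing H_k = (kernel of ∂_k) / (image of ∂_{k+1}):

  H_0: rank C_0 − rank ∂_1 = 5 − 4 = 1, and the invariant factors of ∂_1 are all 1, so H_0 = Z.
  H_1: rank ker ∂_1 − rank ∂_2 = (10 − 4) − 5 = 1, and the invariant factors of ∂_2 are all 1, so H_1 = Z.
  H_2: rank ker ∂_2 − rank ∂_3 = (5 − 5) − 0 = 0, and there is no ∂_3, so H_2 = 0.

(K is a triangulation of the Möbius band.)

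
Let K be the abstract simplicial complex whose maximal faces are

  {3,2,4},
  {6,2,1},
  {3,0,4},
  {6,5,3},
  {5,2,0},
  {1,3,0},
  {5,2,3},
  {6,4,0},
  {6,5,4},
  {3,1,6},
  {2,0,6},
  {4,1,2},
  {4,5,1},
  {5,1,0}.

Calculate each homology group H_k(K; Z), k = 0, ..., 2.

Fix the vertex order 0 < 1 < 2 < 3 < 4 < 5 < 6 and write every simplex with vertices in increasing order. Then dim K = 2 and the simplices of K are:

  0-simplices (7): [0], [1], [2], [3], [4], [5], [6]
  1-simplices (21): [0,1], [0,2], [0,3], [0,4], [0,5], [0,6], [1,2], [1,3], [1,4], [1,5], [1,6], [2,3], [2,4], [2,5], [2,6], [3,4], [3,5], [3,6], [4,5], [4,6], [5,6]
  2-simplices (14): [0,1,3], [0,1,5], [0,2,5], [0,2,6], [0,3,4], [0,4,6], [1,2,4], [1,2,6], [1,3,6], [1,4,5], [2,3,4], [2,3,5], [3,5,6], [4,5,6]

so the chain groups are C_0 ≅ Z^7, C_1 ≅ Z^21, C_2 ≅ Z^14.

Boundary ∂_1: C_1 → C_0 is given by ∂[p,q] = [q] − [p]. For instance
  ∂[4,6] = [6] − [4].
As a 7×21 matrix over Z this has rank 6, with invariant factors (1,1,1,1,1,1).

Boundary ∂_2: C_2 → C_1 sends each 2-simplex [p,q,r] to [q,r] − [p,r] + [p,q]. For instance
  ∂[1,2,4] = [2,4] − [1,4] + [1,2],
  ∂[0,2,5] = [2,5] − [0,5] + [0,2].
This gives a 21×14 integer matrix of rank 13; reducing to Smith normal form yields diagonal entries (1,1,1,1,1,1,1,1,1,1,1,1,1).

Computing H_k = (kernel of ∂_k) / (image of ∂_{k+1}):

  H_0: rank C_0 − rank ∂_1 = 7 − 6 = 1, and the invariant factors of ∂_1 are all 1, so H_0 = Z.
  H_1: rank ker ∂_1 − rank ∂_2 = (21 − 6) − 13 = 2, and the invariant factors of ∂_2 are all 1, so H_1 = Z^2.
  H_2: rank ker ∂_2 − rank ∂_3 = (14 − 13) − 0 = 1, and there is no ∂_3, so H_2 = Z.

H_0 = Z,  H_1 = Z^2,  H_2 = Z.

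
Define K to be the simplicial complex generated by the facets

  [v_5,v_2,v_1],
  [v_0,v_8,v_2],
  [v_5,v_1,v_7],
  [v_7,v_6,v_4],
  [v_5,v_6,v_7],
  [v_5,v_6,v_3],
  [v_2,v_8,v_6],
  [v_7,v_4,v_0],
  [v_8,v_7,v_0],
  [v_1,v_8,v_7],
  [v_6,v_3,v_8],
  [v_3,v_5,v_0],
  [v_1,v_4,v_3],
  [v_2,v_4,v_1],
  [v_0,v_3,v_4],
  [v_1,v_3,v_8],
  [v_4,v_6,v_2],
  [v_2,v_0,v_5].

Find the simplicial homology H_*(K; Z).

Fix the vertex order v_0 < v_1 < v_2 < v_3 < v_4 < v_5 < v_6 < v_7 < v_8 and write every simplex with vertices in increasing order. Then dim K = 2 and the simplices of K are:

  0-simplices (9): [v_0], [v_1], [v_2], [v_3], [v_4], [v_5], [v_6], [v_7], [v_8]
  1-simplices (27): (27 of them)
  2-simplices (18): (18 of them)

giving chain groups C_0 ≅ Z^9, C_1 ≅ Z^27, C_2 ≅ Z^18.

∂_1: C_1 → C_0 sends each edge [p,q] (with p < q) to q − p.
The 9×27 boundary matrix has rank 8 and Smith normal form diag(1,1,1,1,1,1,1,1).

Boundary ∂_2: C_2 → C_1 sends each 2-simplex [p,q,r] to [q,r] − [p,r] + [p,q]. For instance
  ∂[v_1,v_3,v_4] = [v_3,v_4] − [v_1,v_4] + [v_1,v_3],
  ∂[v_0,v_3,v_4] = [v_3,v_4] − [v_0,v_4] + [v_0,v_3].
As a 27×18 matrix over Z this has rank 17, with invariant factors (1,1,1,1,1,1,1,1,1,1,1,1,1,1,1,1,1).

Computing H_k = (kernel of ∂_k) / (image of ∂_{k+1}):

  H_0: rank C_0 − rank ∂_1 = 9 − 8 = 1, and the invariant factors of ∂_1 are all 1, so H_0 = Z.
  H_1: rank ker ∂_1 − rank ∂_2 = (27 − 8) − 17 = 2, and the invariant factors of ∂_2 are all 1, so H_1 = Z^2.
  H_2: rank ker ∂_2 − rank ∂_3 = (18 − 17) − 0 = 1, and there is no ∂_3, so H_2 = Z.

As a check, the Euler characteristic is 9 − 27 + 18 = 0, which agrees with 1 − 2 + 1 = 0.

H_0 ≅ Z,  H_1 ≅ Z^2,  H_2 ≅ Z.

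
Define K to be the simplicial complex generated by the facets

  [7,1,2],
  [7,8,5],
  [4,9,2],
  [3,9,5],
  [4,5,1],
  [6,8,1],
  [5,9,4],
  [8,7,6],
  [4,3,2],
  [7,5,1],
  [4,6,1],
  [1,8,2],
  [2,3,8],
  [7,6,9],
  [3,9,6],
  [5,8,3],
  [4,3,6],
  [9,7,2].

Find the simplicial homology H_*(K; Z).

H_0 ≅ Z,  H_1 ≅ Z ⊕ Z/2,  H_2 = 0.

Fix the vertex order 1 < 2 < 3 < 4 < 5 < 6 < 7 < 8 < 9 and write every simplex with vertices in increasing order. Then dim K = 2 and the simplices of K are:

  0-simplices (9): [1], [2], [3], [4], [5], [6], [7], [8], [9]
  1-simplices (27): (27 of them)
  2-simplices (18): [1,2,7], [1,2,8], [1,4,5], [1,4,6], [1,5,7], [1,6,8], [2,3,4], [2,3,8], [2,4,9], [2,7,9], [3,4,6], [3,5,8], [3,5,9], [3,6,9], [4,5,9], [5,7,8], [6,7,8], [6,7,9]

giving chain groups C_0 ≅ Z^9, C_1 ≅ Z^27, C_2 ≅ Z^18.

Boundary ∂_1: C_1 → C_0 sends each edge [p,q] (with p < q) to q − p.
This gives a 9×27 integer matrix of rank 8; reducing to Smith normal form yields diagonal entries (1,1,1,1,1,1,1,1).

The boundary map ∂_2: C_2 → C_1 acts by ∂[p,q,r] = [q,r] − [p,r] + [p,q]. For instance
  ∂[1,5,7] = [5,7] − [1,7] + [1,5],
  ∂[3,5,8] = [5,8] − [3,8] + [3,5].
The 27×18 boundary matrix has rank 18 and Smith normal form diag(1,1,1,1,1,1,1,1,1,1,1,1,1,1,1,1,1,2).

Now H_k = ker ∂_k / im ∂_{k+1}, so:

  H_0: rank C_0 − rank ∂_1 = 9 − 8 = 1, and the invariant factors of ∂_1 are all 1, so H_0 = Z.
  H_1: rank ker ∂_1 − rank ∂_2 = (27 − 8) − 18 = 1, and ∂_2 has invariant factor 2 > 1, so H_1 = Z ⊕ Z/2.
  H_2: rank ker ∂_2 − rank ∂_3 = (18 − 18) − 0 = 0, and there is no ∂_3, so H_2 = 0.

As a check, the Euler characteristic is 9 − 27 + 18 = 0, which agrees with 1 − 1 + 0 = 0.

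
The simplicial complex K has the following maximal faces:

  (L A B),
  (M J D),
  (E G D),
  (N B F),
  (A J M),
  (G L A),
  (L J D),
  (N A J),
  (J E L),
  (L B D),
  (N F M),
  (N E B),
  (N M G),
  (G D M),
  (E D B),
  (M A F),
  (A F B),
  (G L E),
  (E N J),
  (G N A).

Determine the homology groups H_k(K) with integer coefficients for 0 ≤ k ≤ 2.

K has 10 vertices, 30 edges, 20 triangles.
rank ∂_0 = 0, rank ∂_1 = 9 ⇒ b_0 = 10 − 0 − 9 = 1; all invariant factors of ∂_1 are 1 so no torsion. So H_0 = Z.
rank ∂_1 = 9, rank ∂_2 = 20 ⇒ b_1 = 30 − 9 − 20 = 1; ∂_2 has invariant factor(s) [2] giving torsion. So H_1 = Z ⊕ Z/2.
rank ∂_2 = 20, rank ∂_3 = 0 ⇒ b_2 = 20 − 20 − 0 = 0. So H_2 = 0.

H_0 = Z,  H_1 = Z ⊕ Z/2,  H_2 = 0.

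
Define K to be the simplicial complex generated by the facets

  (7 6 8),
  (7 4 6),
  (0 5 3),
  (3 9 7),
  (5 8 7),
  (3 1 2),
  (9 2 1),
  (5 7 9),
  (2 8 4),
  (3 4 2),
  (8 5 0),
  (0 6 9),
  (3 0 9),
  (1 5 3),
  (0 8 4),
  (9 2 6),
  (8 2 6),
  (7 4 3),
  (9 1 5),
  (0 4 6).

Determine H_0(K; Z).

Order the vertices as 0 < 1 < 2 < 3 < 4 < 5 < 6 < 7 < 8 < 9. Listing each simplex with vertices in this order, K has dimension 2 with simplices:

  0-simplices (10): [0], [1], [2], [3], [4], [5], [6], [7], [8], [9]
  1-simplices (30): (30 of them)
  2-simplices (20): (20 of them)

so the chain groups are C_0 ≅ Z^10, C_1 ≅ Z^30, C_2 ≅ Z^20.

The boundary map ∂_1: C_1 → C_0 is given by ∂[p,q] = [q] − [p].
The resulting 10×30 matrix has rank 9, and its Smith normal form has invariant factors (1,1,1,1,1,1,1,1,1).

∂_2: C_2 → C_1 acts by ∂[p,q,r] = [q,r] − [p,r] + [p,q]. For instance
  ∂[2,6,9] = [6,9] − [2,9] + [2,6],
  ∂[3,4,7] = [4,7] − [3,7] + [3,4].
This gives a 30×20 integer matrix of rank 20; reducing to Smith normal form yields diagonal entries (1,1,1,1,1,1,1,1,1,1,1,1,1,1,1,1,1,1,1,2).

From H_k ≅ ker(∂_k) / im(∂_{k+1}) we obtain:

  H_0: rank C_0 − rank ∂_1 = 10 − 9 = 1, and the invariant factors of ∂_1 are all 1, so H_0 ≅ Z.

H_0 = Z.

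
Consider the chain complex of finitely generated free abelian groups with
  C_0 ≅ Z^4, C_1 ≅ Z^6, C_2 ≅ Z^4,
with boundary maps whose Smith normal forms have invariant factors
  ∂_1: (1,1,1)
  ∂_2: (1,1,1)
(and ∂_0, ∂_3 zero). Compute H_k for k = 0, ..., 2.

H_0: b_0 = 4 − 0 − 3 = 1; torsion from ∂_1 factors > 1: none. So H_0 ≅ Z.
H_1: b_1 = 6 − 3 − 3 = 0; torsion from ∂_2 factors > 1: none. So H_1 ≅ 0.
H_2: b_2 = 4 − 3 − 0 = 1; torsion from ∂_3 factors > 1: none. So H_2 ≅ Z.

H_0 ≅ Z,  H_1 = 0,  H_2 ≅ Z.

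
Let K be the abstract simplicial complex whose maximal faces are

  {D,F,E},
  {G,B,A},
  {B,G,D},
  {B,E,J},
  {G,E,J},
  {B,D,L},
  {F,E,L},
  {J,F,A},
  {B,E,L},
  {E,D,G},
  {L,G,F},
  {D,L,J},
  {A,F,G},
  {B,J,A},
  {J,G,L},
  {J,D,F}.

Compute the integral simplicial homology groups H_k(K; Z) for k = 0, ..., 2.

H_0 ≅ Z,  H_1 ≅ Z^2,  H_2 ≅ Z.

Take the total order A < B < D < E < F < G < J < L on the vertex set. Then K (dimension 2) consists of the simplices:

  0-simplices (8): A, B, D, E, F, G, J, L
  1-simplices (24): AB, AF, AG, AJ, BD, BE, BG, BJ, BL, DE, DF, DG, DJ, DL, EF, EG, EJ, EL, FG, FJ, FL, GJ, GL, JL
  2-simplices (16): ABG, ABJ, AFG, AFJ, BDG, BDL, BEJ, BEL, DEF, DEG, DFJ, DJL, EFL, EGJ, FGL, GJL

so the chain groups are C_0 ≅ Z^8, C_1 ≅ Z^24, C_2 ≅ Z^16.

∂_1: C_1 → C_0 sends each edge [p,q] (with p < q) to q − p.
This gives a 8×24 integer matrix of rank 7; reducing to Smith normal form yields diagonal entries (1,1,1,1,1,1,1).

Boundary ∂_2: C_2 → C_1 acts by ∂[p,q,r] = [q,r] − [p,r] + [p,q]. For instance
  ∂BEJ = EJ − BJ + BE,
  ∂ABG = BG − AG + AB.
This gives a 24×16 integer matrix of rank 15; reducing to Smith normal form yields diagonal entries (1,1,1,1,1,1,1,1,1,1,1,1,1,1,1).

Now H_k = ker ∂_k / im ∂_{k+1}, so:

  H_0: rank C_0 − rank ∂_1 = 8 − 7 = 1, and the invariant factors of ∂_1 are all 1, so H_0 = Z.
  H_1: rank ker ∂_1 − rank ∂_2 = (24 − 7) − 15 = 2, and the invariant factors of ∂_2 are all 1, so H_1 = Z^2.
  H_2: rank ker ∂_2 − rank ∂_3 = (16 − 15) − 0 = 1, and there is no ∂_3, so H_2 = Z.

As a check, the Euler characteristic is 8 − 24 + 16 = 0, which agrees with 1 − 2 + 1 = 0.
(K is a triangulation of the torus T^2.)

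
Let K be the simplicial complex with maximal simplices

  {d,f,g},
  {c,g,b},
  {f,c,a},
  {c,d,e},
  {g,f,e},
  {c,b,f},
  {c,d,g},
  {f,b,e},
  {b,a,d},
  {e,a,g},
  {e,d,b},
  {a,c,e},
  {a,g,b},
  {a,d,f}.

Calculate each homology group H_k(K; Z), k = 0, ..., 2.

Fix the vertex order a < b < c < d < e < f < g and write every simplex with vertices in increasing order. Then dim K = 2 and the simplices of K are:

  0-simplices (7): a, b, c, d, e, f, g
  1-simplices (21): ab, ac, ad, ae, af, ag, bc, bd, be, bf, bg, cd, ce, cf, cg, de, df, dg, ef, eg, fg
  2-simplices (14): abd, abg, ace, acf, adf, aeg, bcf, bcg, bde, bef, cde, cdg, dfg, efg

giving chain groups C_0 ≅ Z^7, C_1 ≅ Z^21, C_2 ≅ Z^14.

Boundary ∂_1: C_1 → C_0 is given by ∂[p,q] = [q] − [p]. For instance
  ∂ce = e − c.
As a 7×21 matrix over Z this has rank 6, with invariant factors (1,1,1,1,1,1).

The boundary map ∂_2: C_2 → C_1 sends each 2-simplex [p,q,r] to [q,r] − [p,r] + [p,q]. For instance
  ∂ace = ce − ae + ac,
  ∂abg = bg − ag + ab.
As a 21×14 matrix over Z this has rank 13, with invariant factors (1,1,1,1,1,1,1,1,1,1,1,1,1).

From H_k ≅ ker(∂_k) / im(∂_{k+1}) we obtain:

  H_0: rank C_0 − rank ∂_1 = 7 − 6 = 1, and the invariant factors of ∂_1 are all 1, so H_0 = Z.
  H_1: rank ker ∂_1 − rank ∂_2 = (21 − 6) − 13 = 2, and the invariant factors of ∂_2 are all 1, so H_1 = Z^2.
  H_2: rank ker ∂_2 − rank ∂_3 = (14 − 13) − 0 = 1, and there is no ∂_3, so H_2 = Z.

As a check, the Euler characteristic is 7 − 21 + 14 = 0, which agrees with 1 − 2 + 1 = 0.

H_0 ≅ Z,  H_1 ≅ Z^2,  H_2 ≅ Z.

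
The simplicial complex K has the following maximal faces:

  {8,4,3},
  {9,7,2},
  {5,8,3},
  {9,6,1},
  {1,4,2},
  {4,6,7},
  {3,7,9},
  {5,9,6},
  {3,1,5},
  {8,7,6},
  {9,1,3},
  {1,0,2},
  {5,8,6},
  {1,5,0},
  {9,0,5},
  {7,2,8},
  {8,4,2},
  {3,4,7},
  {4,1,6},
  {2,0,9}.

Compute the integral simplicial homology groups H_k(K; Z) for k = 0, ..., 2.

H_0 = Z,  H_1 = Z × Z/2,  H_2 = 0.

K has 10 vertices, 30 edges, 20 triangles.
rank ∂_0 = 0, rank ∂_1 = 9 ⇒ b_0 = 10 − 0 − 9 = 1; all invariant factors of ∂_1 are 1 so no torsion. So H_0 ≅ Z.
rank ∂_1 = 9, rank ∂_2 = 20 ⇒ b_1 = 30 − 9 − 20 = 1; ∂_2 has invariant factor(s) [2] giving torsion. So H_1 ≅ Z × Z/2.
rank ∂_2 = 20, rank ∂_3 = 0 ⇒ b_2 = 20 − 20 − 0 = 0. So H_2 ≅ 0.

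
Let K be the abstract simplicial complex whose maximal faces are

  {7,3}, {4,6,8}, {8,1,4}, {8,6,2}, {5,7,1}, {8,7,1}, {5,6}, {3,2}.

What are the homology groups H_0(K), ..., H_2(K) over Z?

We work with the vertex ordering 1 < 2 < 3 < 4 < 5 < 6 < 7 < 8. The simplices of K, each written with vertices in increasing order, are:

  0-simplices (8): [1], [2], [3], [4], [5], [6], [7], [8]
  1-simplices (14): [1,4], [1,5], [1,7], [1,8], [2,3], [2,6], [2,8], [3,7], [4,6], [4,8], [5,6], [5,7], [6,8], [7,8]
  2-simplices (5): [1,4,8], [1,5,7], [1,7,8], [2,6,8], [4,6,8]

so the chain groups are C_0 ≅ Z^8, C_1 ≅ Z^14, C_2 ≅ Z^5.

The boundary map ∂_1: C_1 → C_0 is given by ∂[p,q] = [q] − [p].
As a 8×14 matrix over Z this has rank 7, with invariant factors (1,1,1,1,1,1,1).

Boundary ∂_2: C_2 → C_1 maps a triangle to the signed sum of its edges. For instance
  ∂[4,6,8] = [6,8] − [4,8] + [4,6],
  ∂[1,7,8] = [7,8] − [1,8] + [1,7].
The 14×5 boundary matrix has rank 5 and Smith normal form diag(1,1,1,1,1).

Reading off H_k = ker ∂_k / im ∂_{k+1}:

  H_0: rank C_0 − rank ∂_1 = 8 − 7 = 1, and the invariant factors of ∂_1 are all 1, so H_0 = Z.
  H_1: rank ker ∂_1 − rank ∂_2 = (14 − 7) − 5 = 2, and the invariant factors of ∂_2 are all 1, so H_1 = Z^2.
  H_2: rank ker ∂_2 − rank ∂_3 = (5 − 5) − 0 = 0, and there is no ∂_3, so H_2 = 0.

H_0 ≅ Z,  H_1 ≅ Z^2,  H_2 = 0.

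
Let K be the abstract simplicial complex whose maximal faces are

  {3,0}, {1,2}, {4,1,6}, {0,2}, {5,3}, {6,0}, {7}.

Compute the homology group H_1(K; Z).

We work with the vertex ordering 0 < 1 < 2 < 3 < 4 < 5 < 6 < 7. The simplices of K, each written with vertices in increasing order, are:

  0-simplices (8): [0], [1], [2], [3], [4], [5], [6], [7]
  1-simplices (8): [0,2], [0,3], [0,6], [1,2], [1,4], [1,6], [3,5], [4,6]
  2-simplices (1): [1,4,6]

so the chain groups are C_0 ≅ Z^8, C_1 ≅ Z^8, C_2 ≅ Z^1.

∂_1: C_1 → C_0 maps an edge to its endpoints' difference, ∂[p,q] = q − p. For instance
  ∂[1,6] = [6] − [1].
This gives a 8×8 integer matrix of rank 6; reducing to Smith normal form yields diagonal entries (1,1,1,1,1,1).

∂_2: C_2 → C_1 acts by ∂[p,q,r] = [q,r] − [p,r] + [p,q]. For instance
  ∂[1,4,6] = [4,6] − [1,6] + [1,4].
The resulting 8×1 matrix has rank 1, and its Smith normal form has invariant factors (1).

Reading off H_k = ker ∂_k / im ∂_{k+1}:

  H_1: rank ker ∂_1 − rank ∂_2 = (8 − 6) − 1 = 1, and the invariant factors of ∂_2 are all 1, so H_1 ≅ Z.

H_1 = Z.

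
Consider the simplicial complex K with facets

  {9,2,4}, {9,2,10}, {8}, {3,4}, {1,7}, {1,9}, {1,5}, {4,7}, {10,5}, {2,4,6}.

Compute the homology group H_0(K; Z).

H_0 = Z^2.

We work with the vertex ordering 1 < 2 < 3 < 4 < 5 < 6 < 7 < 8 < 9 < 10. The simplices of K, each written with vertices in increasing order, are:

  0-simplices (10): [1], [2], [3], [4], [5], [6], [7], [8], [9], [10]
  1-simplices (13): [1,5], [1,7], [1,9], [2,4], [2,6], [2,9], [2,10], [3,4], [4,6], [4,7], [4,9], [5,10], [9,10]
  2-simplices (3): [2,4,6], [2,4,9], [2,9,10]

giving chain groups C_0 ≅ Z^10, C_1 ≅ Z^13, C_2 ≅ Z^3.

∂_1: C_1 → C_0 sends each edge [p,q] (with p < q) to q − p. For instance
  ∂[2,4] = [4] − [2].
As a 10×13 matrix over Z this has rank 8, with invariant factors (1,1,1,1,1,1,1,1).

Boundary ∂_2: C_2 → C_1 sends each 2-simplex [p,q,r] to [q,r] − [p,r] + [p,q]. For instance
  ∂[2,4,9] = [4,9] − [2,9] + [2,4],
  ∂[2,9,10] = [9,10] − [2,10] + [2,9].
As a 13×3 matrix over Z this has rank 3, with invariant factors (1,1,1).

From H_k ≅ ker(∂_k) / im(∂_{k+1}) we obtain:

  H_0: rank C_0 − rank ∂_1 = 10 − 8 = 2, and the invariant factors of ∂_1 are all 1, so H_0 = Z^2.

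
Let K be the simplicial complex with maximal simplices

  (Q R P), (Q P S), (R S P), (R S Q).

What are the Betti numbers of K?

b_0 = 1, b_1 = 0, b_2 = 1.

K has 4 vertices, 6 edges, 4 triangles.
rank ∂_0 = 0, rank ∂_1 = 3 ⇒ b_0 = 4 − 0 − 3 = 1; all invariant factors of ∂_1 are 1 so no torsion. So H_0 ≅ Z.
rank ∂_1 = 3, rank ∂_2 = 3 ⇒ b_1 = 6 − 3 − 3 = 0; all invariant factors of ∂_2 are 1 so no torsion. So H_1 ≅ 0.
rank ∂_2 = 3, rank ∂_3 = 0 ⇒ b_2 = 4 − 3 − 0 = 1. So H_2 ≅ Z.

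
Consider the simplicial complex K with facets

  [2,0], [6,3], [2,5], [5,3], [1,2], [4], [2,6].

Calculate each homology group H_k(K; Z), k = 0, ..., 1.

H_0 = Z^2,  H_1 = Z.

Order the vertices as 0 < 1 < 2 < 3 < 4 < 5 < 6. Listing each simplex with vertices in this order, K has dimension 1 with simplices:

  0-simplices (7): [0], [1], [2], [3], [4], [5], [6]
  1-simplices (6): [0,2], [1,2], [2,5], [2,6], [3,5], [3,6]

so the chain groups are C_0 ≅ Z^7, C_1 ≅ Z^6.

Boundary ∂_1: C_1 → C_0 maps an edge to its endpoints' difference, ∂[p,q] = q − p. For instance
  ∂[3,6] = [6] − [3].
The resulting 7×6 matrix has rank 5, and its Smith normal form has invariant factors (1,1,1,1,1).

Reading off H_k = ker ∂_k / im ∂_{k+1}:

  H_0: rank C_0 − rank ∂_1 = 7 − 5 = 2, and the invariant factors of ∂_1 are all 1, so H_0 ≅ Z^2.
  H_1: rank ker ∂_1 − rank ∂_2 = (6 − 5) − 0 = 1, and there is no ∂_2, so H_1 ≅ Z.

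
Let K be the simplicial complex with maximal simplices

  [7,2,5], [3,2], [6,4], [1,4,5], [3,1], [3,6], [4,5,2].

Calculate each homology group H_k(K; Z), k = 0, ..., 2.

We work with the vertex ordering 1 < 2 < 3 < 4 < 5 < 6 < 7. The simplices of K, each written with vertices in increasing order, are:

  0-simplices (7): [1], [2], [3], [4], [5], [6], [7]
  1-simplices (11): [1,3], [1,4], [1,5], [2,3], [2,4], [2,5], [2,7], [3,6], [4,5], [4,6], [5,7]
  2-simplices (3): [1,4,5], [2,4,5], [2,5,7]

so the chain groups are C_0 ≅ Z^7, C_1 ≅ Z^11, C_2 ≅ Z^3.

The boundary map ∂_1: C_1 → C_0 is given by ∂[p,q] = [q] − [p]. For instance
  ∂[2,4] = [4] − [2].
This gives a 7×11 integer matrix of rank 6; reducing to Smith normal form yields diagonal entries (1,1,1,1,1,1).

Boundary ∂_2: C_2 → C_1 acts by ∂[p,q,r] = [q,r] − [p,r] + [p,q]. For instance
  ∂[2,5,7] = [5,7] − [2,7] + [2,5],
  ∂[2,4,5] = [4,5] − [2,5] + [2,4].
As a 11×3 matrix over Z this has rank 3, with invariant factors (1,1,1).

From H_k ≅ ker(∂_k) / im(∂_{k+1}) we obtain:

  H_0: rank C_0 − rank ∂_1 = 7 − 6 = 1, and the invariant factors of ∂_1 are all 1, so H_0 ≅ Z.
  H_1: rank ker ∂_1 − rank ∂_2 = (11 − 6) − 3 = 2, and the invariant factors of ∂_2 are all 1, so H_1 ≅ Z^2.
  H_2: rank ker ∂_2 − rank ∂_3 = (3 − 3) − 0 = 0, and there is no ∂_3, so H_2 ≅ 0.

H_0 = Z,  H_1 = Z^2,  H_2 = 0.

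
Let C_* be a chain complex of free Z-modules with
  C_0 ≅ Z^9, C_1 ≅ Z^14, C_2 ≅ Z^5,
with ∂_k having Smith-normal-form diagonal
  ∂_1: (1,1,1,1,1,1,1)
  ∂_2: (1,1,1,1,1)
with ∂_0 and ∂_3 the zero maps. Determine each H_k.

H_0 ≅ Z^2,  H_1 ≅ Z^2,  H_2 = 0.

H_0: b_0 = 9 − 0 − 7 = 2; torsion from ∂_1 factors > 1: none. So H_0 ≅ Z^2.
H_1: b_1 = 14 − 7 − 5 = 2; torsion from ∂_2 factors > 1: none. So H_1 ≅ Z^2.
H_2: b_2 = 5 − 5 − 0 = 0; torsion from ∂_3 factors > 1: none. So H_2 ≅ 0.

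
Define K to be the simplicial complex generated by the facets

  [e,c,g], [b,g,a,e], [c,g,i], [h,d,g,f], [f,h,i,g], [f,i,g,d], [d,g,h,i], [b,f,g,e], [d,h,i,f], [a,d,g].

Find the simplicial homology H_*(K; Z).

Take the total order a < b < c < d < e < f < g < h < i on the vertex set. Then K (dimension 3) consists of the simplices:

  0-simplices (9): a, b, c, d, e, f, g, h, i
  1-simplices (22): ab, ad, ae, ag, be, bf, bg, ce, cg, ci, df, dg, dh, di, ef, eg, fg, fh, fi, gh, gi, hi
  2-simplices (20): abe, abg, adg, aeg, bef, beg, bfg, ceg, cgi, dfg, dfh, dfi, dgh, dgi, dhi, efg, fgh, fgi, fhi, ghi
  3-simplices (7): abeg, befg, dfgh, dfgi, dfhi, dghi, fghi

giving chain groups C_0 ≅ Z^9, C_1 ≅ Z^22, C_2 ≅ Z^20, C_3 ≅ Z^7.

Boundary ∂_1: C_1 → C_0 is given by ∂[p,q] = [q] − [p].
The resulting 9×22 matrix has rank 8, and its Smith normal form has invariant factors (1,1,1,1,1,1,1,1).

The boundary map ∂_2: C_2 → C_1 sends each 2-simplex [p,q,r] to [q,r] − [p,r] + [p,q]. For instance
  ∂dfi = fi − di + df,
  ∂abg = bg − ag + ab.
The 22×20 boundary matrix has rank 14 and Smith normal form diag(1,1,1,1,1,1,1,1,1,1,1,1,1,1).

∂_3: C_3 → C_2 sends each 3-simplex σ to the alternating sum Σ_i (−1)^i (σ with its i-th vertex removed). For instance
  ∂dghi = ghi − dhi + dgi − dgh,
  ∂abeg = beg − aeg + abg − abe.
This gives a 20×7 integer matrix of rank 6; reducing to Smith normal form yields diagonal entries (1,1,1,1,1,1).

From H_k ≅ ker(∂_k) / im(∂_{k+1}) we obtain:

  H_0: rank C_0 − rank ∂_1 = 9 − 8 = 1, and the invariant factors of ∂_1 are all 1, so H_0 ≅ Z.
  H_1: rank ker ∂_1 − rank ∂_2 = (22 − 8) − 14 = 0, and the invariant factors of ∂_2 are all 1, so H_1 ≅ 0.
  H_2: rank ker ∂_2 − rank ∂_3 = (20 − 14) − 6 = 0, and the invariant factors of ∂_3 are all 1, so H_2 ≅ 0.
  H_3: rank ker ∂_3 − rank ∂_4 = (7 − 6) − 0 = 1, and there is no ∂_4, so H_3 ≅ Z.

As a check, the Euler characteristic is 9 − 22 + 20 − 7 = 0, which agrees with 1 − 0 + 0 − 1 = 0.

H_0 ≅ Z,  H_1 = 0,  H_2 = 0,  H_3 ≅ Z.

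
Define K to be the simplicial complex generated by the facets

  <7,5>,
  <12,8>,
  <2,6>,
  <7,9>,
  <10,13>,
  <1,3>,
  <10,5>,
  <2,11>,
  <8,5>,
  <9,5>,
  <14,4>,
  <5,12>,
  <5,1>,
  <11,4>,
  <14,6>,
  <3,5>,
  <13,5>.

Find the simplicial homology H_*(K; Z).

We work with the vertex ordering 1 < 2 < 3 < 4 < 5 < 6 < 7 < 8 < 9 < 10 < 11 < 12 < 13 < 14. The simplices of K, each written with vertices in increasing order, are:

  0-simplices (14): [1], [2], [3], [4], [5], [6], [7], [8], [9], [10], [11], [12], [13], [14]
  1-simplices (17): [1,3], [1,5], [2,6], [2,11], [3,5], [4,11], [4,14], [5,7], [5,8], [5,9], [5,10], [5,12], [5,13], [6,14], [7,9], [8,12], [10,13]

giving chain groups C_0 ≅ Z^14, C_1 ≅ Z^17.

Boundary ∂_1: C_1 → C_0 maps an edge to its endpoints' difference, ∂[p,q] = q − p.
The 14×17 boundary matrix has rank 12 and Smith normal form diag(1,1,1,1,1,1,1,1,1,1,1,1).

Computing H_k = (kernel of ∂_k) / (image of ∂_{k+1}):

  H_0: rank C_0 − rank ∂_1 = 14 − 12 = 2, and the invariant factors of ∂_1 are all 1, so H_0 = Z^2.
  H_1: rank ker ∂_1 − rank ∂_2 = (17 − 12) − 0 = 5, and there is no ∂_2, so H_1 = Z^5.

As a check, the Euler characteristic is 14 − 17 = -3, which agrees with 2 − 5 = -3.

H_0 = Z^2,  H_1 = Z^5.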